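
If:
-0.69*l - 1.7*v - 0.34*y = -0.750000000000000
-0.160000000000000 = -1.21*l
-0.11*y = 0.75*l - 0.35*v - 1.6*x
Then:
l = 0.13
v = 0.38750607681089 - 0.2*y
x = 0.1125*y - 0.0227834832280019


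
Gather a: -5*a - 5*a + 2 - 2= -10*a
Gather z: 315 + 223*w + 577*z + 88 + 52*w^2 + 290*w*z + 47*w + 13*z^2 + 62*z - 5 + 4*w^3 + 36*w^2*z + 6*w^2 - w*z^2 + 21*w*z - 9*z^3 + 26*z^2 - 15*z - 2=4*w^3 + 58*w^2 + 270*w - 9*z^3 + z^2*(39 - w) + z*(36*w^2 + 311*w + 624) + 396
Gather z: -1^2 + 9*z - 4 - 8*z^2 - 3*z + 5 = -8*z^2 + 6*z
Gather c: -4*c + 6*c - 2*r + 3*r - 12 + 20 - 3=2*c + r + 5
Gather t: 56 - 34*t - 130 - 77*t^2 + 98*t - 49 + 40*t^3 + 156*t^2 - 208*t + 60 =40*t^3 + 79*t^2 - 144*t - 63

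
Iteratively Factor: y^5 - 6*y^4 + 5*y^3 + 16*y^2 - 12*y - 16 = (y - 2)*(y^4 - 4*y^3 - 3*y^2 + 10*y + 8) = (y - 2)^2*(y^3 - 2*y^2 - 7*y - 4) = (y - 4)*(y - 2)^2*(y^2 + 2*y + 1) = (y - 4)*(y - 2)^2*(y + 1)*(y + 1)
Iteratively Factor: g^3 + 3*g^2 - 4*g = (g - 1)*(g^2 + 4*g) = (g - 1)*(g + 4)*(g)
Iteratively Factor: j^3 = (j)*(j^2) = j^2*(j)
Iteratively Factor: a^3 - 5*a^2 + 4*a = (a)*(a^2 - 5*a + 4) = a*(a - 1)*(a - 4)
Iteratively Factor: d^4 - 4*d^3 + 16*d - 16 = (d - 2)*(d^3 - 2*d^2 - 4*d + 8) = (d - 2)^2*(d^2 - 4) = (d - 2)^3*(d + 2)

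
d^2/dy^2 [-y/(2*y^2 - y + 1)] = 2*(-y*(4*y - 1)^2 + (6*y - 1)*(2*y^2 - y + 1))/(2*y^2 - y + 1)^3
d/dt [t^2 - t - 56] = 2*t - 1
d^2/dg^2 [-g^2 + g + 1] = -2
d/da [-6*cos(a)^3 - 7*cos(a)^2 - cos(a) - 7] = (18*cos(a)^2 + 14*cos(a) + 1)*sin(a)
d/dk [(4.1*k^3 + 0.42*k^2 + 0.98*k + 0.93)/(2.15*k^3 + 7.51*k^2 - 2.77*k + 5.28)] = (3.5527136788005e-15*k^5 + 29.888*k^4 - 26.928*k^3 + 50.4223*k^2 - 9.5334*k + 7.7505)/(4.6225*k^6 + 32.293*k^5 + 44.4891*k^4 - 18.9014*k^3 + 86.9785*k^2 - 29.2512*k + 27.8784)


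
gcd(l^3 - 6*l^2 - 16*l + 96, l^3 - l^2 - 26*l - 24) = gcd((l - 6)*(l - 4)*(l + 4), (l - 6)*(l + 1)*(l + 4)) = l^2 - 2*l - 24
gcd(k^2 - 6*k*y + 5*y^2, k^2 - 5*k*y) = -k + 5*y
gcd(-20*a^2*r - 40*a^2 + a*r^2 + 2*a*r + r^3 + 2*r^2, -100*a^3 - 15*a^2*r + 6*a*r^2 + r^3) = -20*a^2 + a*r + r^2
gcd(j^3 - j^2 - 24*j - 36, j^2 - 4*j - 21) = j + 3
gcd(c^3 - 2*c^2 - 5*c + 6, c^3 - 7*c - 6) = c^2 - c - 6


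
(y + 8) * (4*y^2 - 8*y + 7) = 4*y^3 + 24*y^2 - 57*y + 56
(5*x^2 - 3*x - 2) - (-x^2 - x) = 6*x^2 - 2*x - 2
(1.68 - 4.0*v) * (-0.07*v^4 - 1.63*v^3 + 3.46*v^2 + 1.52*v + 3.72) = 0.28*v^5 + 6.4024*v^4 - 16.5784*v^3 - 0.267200000000001*v^2 - 12.3264*v + 6.2496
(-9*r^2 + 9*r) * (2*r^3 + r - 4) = -18*r^5 + 18*r^4 - 9*r^3 + 45*r^2 - 36*r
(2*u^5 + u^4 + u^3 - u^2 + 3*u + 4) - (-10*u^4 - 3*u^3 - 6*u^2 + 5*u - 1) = 2*u^5 + 11*u^4 + 4*u^3 + 5*u^2 - 2*u + 5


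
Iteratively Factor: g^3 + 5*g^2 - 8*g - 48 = (g + 4)*(g^2 + g - 12) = (g - 3)*(g + 4)*(g + 4)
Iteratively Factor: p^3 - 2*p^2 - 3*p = (p + 1)*(p^2 - 3*p) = p*(p + 1)*(p - 3)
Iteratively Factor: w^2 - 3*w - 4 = (w + 1)*(w - 4)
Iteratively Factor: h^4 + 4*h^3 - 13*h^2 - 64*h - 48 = (h - 4)*(h^3 + 8*h^2 + 19*h + 12) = (h - 4)*(h + 4)*(h^2 + 4*h + 3) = (h - 4)*(h + 1)*(h + 4)*(h + 3)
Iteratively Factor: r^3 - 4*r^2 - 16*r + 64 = (r - 4)*(r^2 - 16) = (r - 4)*(r + 4)*(r - 4)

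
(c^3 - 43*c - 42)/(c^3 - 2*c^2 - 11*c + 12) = (c^3 - 43*c - 42)/(c^3 - 2*c^2 - 11*c + 12)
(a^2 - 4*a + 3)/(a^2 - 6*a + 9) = (a - 1)/(a - 3)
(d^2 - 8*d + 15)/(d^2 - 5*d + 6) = (d - 5)/(d - 2)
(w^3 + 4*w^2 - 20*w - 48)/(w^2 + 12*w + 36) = (w^2 - 2*w - 8)/(w + 6)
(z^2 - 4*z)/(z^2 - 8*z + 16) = z/(z - 4)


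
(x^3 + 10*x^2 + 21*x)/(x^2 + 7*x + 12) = x*(x + 7)/(x + 4)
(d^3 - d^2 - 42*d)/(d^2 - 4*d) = (d^2 - d - 42)/(d - 4)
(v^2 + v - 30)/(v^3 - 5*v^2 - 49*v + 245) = (v + 6)/(v^2 - 49)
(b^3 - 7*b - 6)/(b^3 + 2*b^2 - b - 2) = (b - 3)/(b - 1)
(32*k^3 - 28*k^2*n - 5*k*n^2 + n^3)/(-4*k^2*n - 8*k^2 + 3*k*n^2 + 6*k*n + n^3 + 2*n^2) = (-8*k + n)/(n + 2)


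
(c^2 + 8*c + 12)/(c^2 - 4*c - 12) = (c + 6)/(c - 6)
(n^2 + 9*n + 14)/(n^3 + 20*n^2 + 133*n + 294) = (n + 2)/(n^2 + 13*n + 42)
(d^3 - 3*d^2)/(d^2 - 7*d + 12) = d^2/(d - 4)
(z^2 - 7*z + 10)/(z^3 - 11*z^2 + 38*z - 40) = 1/(z - 4)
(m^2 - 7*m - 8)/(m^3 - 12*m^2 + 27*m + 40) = 1/(m - 5)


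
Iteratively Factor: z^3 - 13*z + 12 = (z - 1)*(z^2 + z - 12) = (z - 1)*(z + 4)*(z - 3)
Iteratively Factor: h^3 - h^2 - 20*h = (h)*(h^2 - h - 20) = h*(h + 4)*(h - 5)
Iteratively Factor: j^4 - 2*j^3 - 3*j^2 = (j)*(j^3 - 2*j^2 - 3*j) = j*(j + 1)*(j^2 - 3*j) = j*(j - 3)*(j + 1)*(j)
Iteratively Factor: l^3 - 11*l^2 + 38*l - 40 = (l - 4)*(l^2 - 7*l + 10) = (l - 5)*(l - 4)*(l - 2)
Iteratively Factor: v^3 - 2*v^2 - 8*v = (v + 2)*(v^2 - 4*v) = (v - 4)*(v + 2)*(v)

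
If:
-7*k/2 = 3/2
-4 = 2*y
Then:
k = -3/7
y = -2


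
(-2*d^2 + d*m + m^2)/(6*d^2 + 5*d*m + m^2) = (-d + m)/(3*d + m)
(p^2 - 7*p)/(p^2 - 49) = p/(p + 7)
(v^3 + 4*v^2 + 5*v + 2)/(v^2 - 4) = (v^2 + 2*v + 1)/(v - 2)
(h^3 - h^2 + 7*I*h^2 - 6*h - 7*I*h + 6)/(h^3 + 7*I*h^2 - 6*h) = (h - 1)/h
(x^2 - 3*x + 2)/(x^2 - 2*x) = (x - 1)/x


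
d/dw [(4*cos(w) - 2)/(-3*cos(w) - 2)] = 14*sin(w)/(3*cos(w) + 2)^2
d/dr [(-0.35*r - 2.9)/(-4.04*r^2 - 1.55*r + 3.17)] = (1.414*r^2 + 0.5425*r - (0.35*r + 2.9)*(8.08*r + 1.55) - 1.1095)/(4.04*r^2 + 1.55*r - 3.17)^2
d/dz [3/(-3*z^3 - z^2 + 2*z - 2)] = 3*(9*z^2 + 2*z - 2)/(3*z^3 + z^2 - 2*z + 2)^2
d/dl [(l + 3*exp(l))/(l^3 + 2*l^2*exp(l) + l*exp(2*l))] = (l^2*exp(l) - 2*l^2 - 3*l*exp(2*l) - 9*l*exp(l) - 3*exp(2*l))/(l^2*(l^3 + 3*l^2*exp(l) + 3*l*exp(2*l) + exp(3*l)))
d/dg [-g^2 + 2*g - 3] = 2 - 2*g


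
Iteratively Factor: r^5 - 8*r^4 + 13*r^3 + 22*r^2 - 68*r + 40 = (r - 1)*(r^4 - 7*r^3 + 6*r^2 + 28*r - 40) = (r - 2)*(r - 1)*(r^3 - 5*r^2 - 4*r + 20) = (r - 2)*(r - 1)*(r + 2)*(r^2 - 7*r + 10) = (r - 5)*(r - 2)*(r - 1)*(r + 2)*(r - 2)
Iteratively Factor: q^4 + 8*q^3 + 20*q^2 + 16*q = (q + 4)*(q^3 + 4*q^2 + 4*q) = (q + 2)*(q + 4)*(q^2 + 2*q) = (q + 2)^2*(q + 4)*(q)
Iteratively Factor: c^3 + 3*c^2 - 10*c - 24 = (c - 3)*(c^2 + 6*c + 8) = (c - 3)*(c + 4)*(c + 2)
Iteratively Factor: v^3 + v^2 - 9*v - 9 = (v - 3)*(v^2 + 4*v + 3) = (v - 3)*(v + 3)*(v + 1)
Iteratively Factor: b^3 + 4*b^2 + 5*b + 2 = (b + 2)*(b^2 + 2*b + 1) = (b + 1)*(b + 2)*(b + 1)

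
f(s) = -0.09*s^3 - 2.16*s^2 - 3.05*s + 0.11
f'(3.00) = -18.44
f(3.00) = -30.91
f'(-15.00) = 1.00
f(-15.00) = -136.39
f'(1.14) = -8.33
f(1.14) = -6.31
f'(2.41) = -15.03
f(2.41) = -21.05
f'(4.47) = -27.76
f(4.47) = -64.72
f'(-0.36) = -1.53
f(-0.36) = 0.93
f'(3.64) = -22.35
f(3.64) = -43.95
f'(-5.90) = 13.04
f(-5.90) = -38.60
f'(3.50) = -21.48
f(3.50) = -40.88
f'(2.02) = -12.88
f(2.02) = -15.61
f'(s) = -0.27*s^2 - 4.32*s - 3.05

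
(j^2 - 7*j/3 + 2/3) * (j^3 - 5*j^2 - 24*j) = j^5 - 22*j^4/3 - 35*j^3/3 + 158*j^2/3 - 16*j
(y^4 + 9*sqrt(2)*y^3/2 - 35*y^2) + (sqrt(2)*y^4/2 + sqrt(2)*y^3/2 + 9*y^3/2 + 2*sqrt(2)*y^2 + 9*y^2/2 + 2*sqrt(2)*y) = sqrt(2)*y^4/2 + y^4 + 9*y^3/2 + 5*sqrt(2)*y^3 - 61*y^2/2 + 2*sqrt(2)*y^2 + 2*sqrt(2)*y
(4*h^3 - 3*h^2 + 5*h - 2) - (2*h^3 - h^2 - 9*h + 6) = 2*h^3 - 2*h^2 + 14*h - 8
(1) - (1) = 0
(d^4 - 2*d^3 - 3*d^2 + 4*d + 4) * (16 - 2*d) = -2*d^5 + 20*d^4 - 26*d^3 - 56*d^2 + 56*d + 64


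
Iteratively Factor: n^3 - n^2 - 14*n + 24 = (n - 2)*(n^2 + n - 12) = (n - 2)*(n + 4)*(n - 3)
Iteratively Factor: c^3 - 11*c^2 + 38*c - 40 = (c - 2)*(c^2 - 9*c + 20) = (c - 5)*(c - 2)*(c - 4)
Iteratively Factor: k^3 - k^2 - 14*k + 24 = (k + 4)*(k^2 - 5*k + 6) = (k - 3)*(k + 4)*(k - 2)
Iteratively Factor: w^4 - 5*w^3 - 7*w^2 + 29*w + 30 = (w + 2)*(w^3 - 7*w^2 + 7*w + 15) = (w + 1)*(w + 2)*(w^2 - 8*w + 15) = (w - 5)*(w + 1)*(w + 2)*(w - 3)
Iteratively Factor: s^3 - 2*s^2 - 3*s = (s - 3)*(s^2 + s) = (s - 3)*(s + 1)*(s)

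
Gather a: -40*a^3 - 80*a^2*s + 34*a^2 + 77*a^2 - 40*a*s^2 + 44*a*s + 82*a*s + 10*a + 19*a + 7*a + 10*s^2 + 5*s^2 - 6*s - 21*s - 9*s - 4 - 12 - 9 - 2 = -40*a^3 + a^2*(111 - 80*s) + a*(-40*s^2 + 126*s + 36) + 15*s^2 - 36*s - 27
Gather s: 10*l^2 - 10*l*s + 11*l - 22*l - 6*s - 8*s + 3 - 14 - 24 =10*l^2 - 11*l + s*(-10*l - 14) - 35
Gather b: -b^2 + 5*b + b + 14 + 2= -b^2 + 6*b + 16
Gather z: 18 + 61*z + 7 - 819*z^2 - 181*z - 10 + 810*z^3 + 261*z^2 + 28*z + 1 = 810*z^3 - 558*z^2 - 92*z + 16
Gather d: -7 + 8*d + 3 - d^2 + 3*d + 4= -d^2 + 11*d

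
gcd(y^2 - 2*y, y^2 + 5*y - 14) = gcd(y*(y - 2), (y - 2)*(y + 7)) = y - 2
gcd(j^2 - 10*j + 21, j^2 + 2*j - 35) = 1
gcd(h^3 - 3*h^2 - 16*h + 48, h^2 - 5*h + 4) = h - 4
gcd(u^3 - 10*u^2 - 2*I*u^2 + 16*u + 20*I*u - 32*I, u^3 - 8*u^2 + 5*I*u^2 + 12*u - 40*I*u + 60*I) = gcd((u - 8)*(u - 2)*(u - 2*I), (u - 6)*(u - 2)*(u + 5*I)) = u - 2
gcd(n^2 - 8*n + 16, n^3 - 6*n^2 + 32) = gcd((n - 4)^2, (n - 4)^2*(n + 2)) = n^2 - 8*n + 16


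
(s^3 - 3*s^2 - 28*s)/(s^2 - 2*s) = (s^2 - 3*s - 28)/(s - 2)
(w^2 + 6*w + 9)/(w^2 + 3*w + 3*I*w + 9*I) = (w + 3)/(w + 3*I)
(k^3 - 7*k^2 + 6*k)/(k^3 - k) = (k - 6)/(k + 1)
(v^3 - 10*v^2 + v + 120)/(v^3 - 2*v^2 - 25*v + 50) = (v^2 - 5*v - 24)/(v^2 + 3*v - 10)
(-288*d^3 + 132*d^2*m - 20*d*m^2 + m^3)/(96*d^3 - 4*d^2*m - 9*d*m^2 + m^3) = (-36*d^2 + 12*d*m - m^2)/(12*d^2 + d*m - m^2)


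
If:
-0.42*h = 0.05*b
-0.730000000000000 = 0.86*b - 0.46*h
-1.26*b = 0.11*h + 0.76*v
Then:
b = -0.80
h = 0.10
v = 1.31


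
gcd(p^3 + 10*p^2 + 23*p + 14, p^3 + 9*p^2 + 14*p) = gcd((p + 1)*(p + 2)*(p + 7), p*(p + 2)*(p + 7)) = p^2 + 9*p + 14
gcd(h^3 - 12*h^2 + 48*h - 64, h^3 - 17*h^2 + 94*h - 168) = h - 4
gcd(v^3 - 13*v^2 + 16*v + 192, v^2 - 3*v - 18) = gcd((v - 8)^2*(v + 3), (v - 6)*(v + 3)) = v + 3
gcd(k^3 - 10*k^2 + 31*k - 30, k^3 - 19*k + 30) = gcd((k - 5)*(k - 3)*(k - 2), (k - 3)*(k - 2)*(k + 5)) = k^2 - 5*k + 6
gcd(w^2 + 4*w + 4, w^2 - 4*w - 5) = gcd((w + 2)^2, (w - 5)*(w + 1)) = 1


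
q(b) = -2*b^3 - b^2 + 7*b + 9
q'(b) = -6*b^2 - 2*b + 7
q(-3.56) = 61.64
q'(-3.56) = -61.92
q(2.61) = -15.10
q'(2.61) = -39.09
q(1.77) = 7.17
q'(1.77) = -15.34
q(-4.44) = 133.26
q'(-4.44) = -102.40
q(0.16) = 10.09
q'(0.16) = 6.53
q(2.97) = -31.43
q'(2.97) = -51.87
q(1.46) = 10.86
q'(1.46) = -8.71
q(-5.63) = 294.80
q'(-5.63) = -171.92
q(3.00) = -33.00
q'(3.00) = -53.00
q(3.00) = -33.00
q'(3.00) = -53.00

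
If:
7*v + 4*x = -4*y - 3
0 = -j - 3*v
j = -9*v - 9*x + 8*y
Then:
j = 68*y/13 + 27/13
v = -68*y/39 - 9/13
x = 80*y/39 + 6/13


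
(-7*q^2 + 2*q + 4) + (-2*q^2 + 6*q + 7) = -9*q^2 + 8*q + 11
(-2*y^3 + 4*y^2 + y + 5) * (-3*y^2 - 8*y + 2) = 6*y^5 + 4*y^4 - 39*y^3 - 15*y^2 - 38*y + 10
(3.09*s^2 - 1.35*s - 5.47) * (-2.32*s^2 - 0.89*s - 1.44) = -7.1688*s^4 + 0.3819*s^3 + 9.4423*s^2 + 6.8123*s + 7.8768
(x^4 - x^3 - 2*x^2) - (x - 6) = x^4 - x^3 - 2*x^2 - x + 6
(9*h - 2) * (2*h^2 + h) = 18*h^3 + 5*h^2 - 2*h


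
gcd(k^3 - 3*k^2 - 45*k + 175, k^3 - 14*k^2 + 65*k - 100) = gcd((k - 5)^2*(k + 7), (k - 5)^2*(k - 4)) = k^2 - 10*k + 25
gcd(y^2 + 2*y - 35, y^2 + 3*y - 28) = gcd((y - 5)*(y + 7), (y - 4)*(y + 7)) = y + 7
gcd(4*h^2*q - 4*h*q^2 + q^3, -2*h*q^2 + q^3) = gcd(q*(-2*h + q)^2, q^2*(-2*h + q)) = -2*h*q + q^2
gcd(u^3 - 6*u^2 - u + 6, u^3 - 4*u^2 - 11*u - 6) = u^2 - 5*u - 6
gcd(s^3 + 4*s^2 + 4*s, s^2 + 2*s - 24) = 1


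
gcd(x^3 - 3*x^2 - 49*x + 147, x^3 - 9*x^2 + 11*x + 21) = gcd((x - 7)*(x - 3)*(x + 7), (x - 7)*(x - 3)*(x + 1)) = x^2 - 10*x + 21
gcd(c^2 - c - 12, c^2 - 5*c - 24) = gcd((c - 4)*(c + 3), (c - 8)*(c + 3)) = c + 3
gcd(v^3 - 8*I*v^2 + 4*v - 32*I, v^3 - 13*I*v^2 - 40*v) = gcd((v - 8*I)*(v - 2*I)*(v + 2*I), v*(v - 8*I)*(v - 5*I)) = v - 8*I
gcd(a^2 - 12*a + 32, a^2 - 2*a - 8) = a - 4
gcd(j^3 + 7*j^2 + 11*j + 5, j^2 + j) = j + 1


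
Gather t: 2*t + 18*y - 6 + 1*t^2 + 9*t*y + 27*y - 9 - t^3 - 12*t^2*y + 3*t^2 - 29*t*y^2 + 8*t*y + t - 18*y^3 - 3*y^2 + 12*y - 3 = -t^3 + t^2*(4 - 12*y) + t*(-29*y^2 + 17*y + 3) - 18*y^3 - 3*y^2 + 57*y - 18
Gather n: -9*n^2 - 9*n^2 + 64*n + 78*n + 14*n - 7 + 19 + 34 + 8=-18*n^2 + 156*n + 54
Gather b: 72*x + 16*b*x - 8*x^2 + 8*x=16*b*x - 8*x^2 + 80*x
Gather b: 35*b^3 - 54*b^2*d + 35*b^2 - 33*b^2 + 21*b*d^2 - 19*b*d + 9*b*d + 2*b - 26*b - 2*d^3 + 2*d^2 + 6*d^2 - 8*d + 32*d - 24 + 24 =35*b^3 + b^2*(2 - 54*d) + b*(21*d^2 - 10*d - 24) - 2*d^3 + 8*d^2 + 24*d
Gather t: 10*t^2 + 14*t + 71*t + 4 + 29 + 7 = 10*t^2 + 85*t + 40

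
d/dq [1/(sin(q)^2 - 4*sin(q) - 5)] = 2*(2 - sin(q))*cos(q)/((sin(q) - 5)^2*(sin(q) + 1)^2)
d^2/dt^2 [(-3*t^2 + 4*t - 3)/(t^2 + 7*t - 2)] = 2*(25*t^3 - 27*t^2 - 39*t - 109)/(t^6 + 21*t^5 + 141*t^4 + 259*t^3 - 282*t^2 + 84*t - 8)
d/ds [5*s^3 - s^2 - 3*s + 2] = 15*s^2 - 2*s - 3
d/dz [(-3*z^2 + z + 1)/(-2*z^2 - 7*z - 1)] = (23*z^2 + 10*z + 6)/(4*z^4 + 28*z^3 + 53*z^2 + 14*z + 1)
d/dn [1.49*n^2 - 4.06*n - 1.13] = 2.98*n - 4.06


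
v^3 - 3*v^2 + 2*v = v*(v - 2)*(v - 1)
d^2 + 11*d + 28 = (d + 4)*(d + 7)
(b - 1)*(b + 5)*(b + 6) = b^3 + 10*b^2 + 19*b - 30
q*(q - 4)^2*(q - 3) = q^4 - 11*q^3 + 40*q^2 - 48*q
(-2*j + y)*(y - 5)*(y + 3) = -2*j*y^2 + 4*j*y + 30*j + y^3 - 2*y^2 - 15*y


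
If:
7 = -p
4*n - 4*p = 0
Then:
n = -7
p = -7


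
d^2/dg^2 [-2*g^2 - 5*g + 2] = -4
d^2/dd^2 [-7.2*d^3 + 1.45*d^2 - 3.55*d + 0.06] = 2.9 - 43.2*d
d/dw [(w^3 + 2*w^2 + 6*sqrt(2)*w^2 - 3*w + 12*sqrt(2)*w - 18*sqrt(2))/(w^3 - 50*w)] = 2*(-3*sqrt(2)*w^4 - w^4 - 47*w^3 - 12*sqrt(2)*w^3 - 123*sqrt(2)*w^2 - 50*w^2 - 450*sqrt(2))/(w^2*(w^4 - 100*w^2 + 2500))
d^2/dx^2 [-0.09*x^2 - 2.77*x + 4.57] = -0.180000000000000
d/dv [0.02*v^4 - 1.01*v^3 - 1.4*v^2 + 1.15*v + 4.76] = 0.08*v^3 - 3.03*v^2 - 2.8*v + 1.15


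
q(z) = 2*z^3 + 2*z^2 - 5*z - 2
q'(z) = 6*z^2 + 4*z - 5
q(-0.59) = 1.24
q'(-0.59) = -5.27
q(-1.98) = 0.22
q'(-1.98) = 10.60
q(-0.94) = 2.81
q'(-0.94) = -3.46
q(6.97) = 737.53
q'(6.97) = 314.37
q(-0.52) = 0.86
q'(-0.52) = -5.46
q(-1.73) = 2.28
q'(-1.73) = 6.04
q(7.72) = 998.80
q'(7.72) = 383.47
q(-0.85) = 2.47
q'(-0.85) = -4.06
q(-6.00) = -332.00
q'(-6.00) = 187.00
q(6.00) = 472.00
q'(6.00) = 235.00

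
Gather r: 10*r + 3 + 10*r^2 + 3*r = 10*r^2 + 13*r + 3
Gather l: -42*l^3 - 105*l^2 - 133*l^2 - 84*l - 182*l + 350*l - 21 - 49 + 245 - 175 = -42*l^3 - 238*l^2 + 84*l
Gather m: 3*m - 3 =3*m - 3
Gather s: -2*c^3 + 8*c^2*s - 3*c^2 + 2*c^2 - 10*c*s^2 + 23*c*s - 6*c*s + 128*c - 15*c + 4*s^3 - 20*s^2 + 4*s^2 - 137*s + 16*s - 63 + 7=-2*c^3 - c^2 + 113*c + 4*s^3 + s^2*(-10*c - 16) + s*(8*c^2 + 17*c - 121) - 56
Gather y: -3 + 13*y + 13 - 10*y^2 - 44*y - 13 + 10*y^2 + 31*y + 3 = 0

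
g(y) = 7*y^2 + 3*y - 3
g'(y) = 14*y + 3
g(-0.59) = -2.33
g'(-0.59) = -5.26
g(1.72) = 22.87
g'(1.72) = 27.08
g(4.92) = 181.20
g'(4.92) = 71.88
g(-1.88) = 16.10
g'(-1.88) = -23.32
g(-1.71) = 12.34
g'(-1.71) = -20.94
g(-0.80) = -0.92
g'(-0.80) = -8.20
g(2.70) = 56.13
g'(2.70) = 40.80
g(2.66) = 54.51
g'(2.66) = 40.24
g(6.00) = 267.00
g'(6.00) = 87.00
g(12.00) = 1041.00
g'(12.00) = 171.00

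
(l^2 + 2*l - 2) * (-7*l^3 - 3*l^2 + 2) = -7*l^5 - 17*l^4 + 8*l^3 + 8*l^2 + 4*l - 4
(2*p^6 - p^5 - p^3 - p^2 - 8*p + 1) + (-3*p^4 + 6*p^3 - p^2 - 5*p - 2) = 2*p^6 - p^5 - 3*p^4 + 5*p^3 - 2*p^2 - 13*p - 1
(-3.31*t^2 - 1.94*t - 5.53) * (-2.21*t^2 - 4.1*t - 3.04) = 7.3151*t^4 + 17.8584*t^3 + 30.2377*t^2 + 28.5706*t + 16.8112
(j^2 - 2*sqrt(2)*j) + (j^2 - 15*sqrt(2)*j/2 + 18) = 2*j^2 - 19*sqrt(2)*j/2 + 18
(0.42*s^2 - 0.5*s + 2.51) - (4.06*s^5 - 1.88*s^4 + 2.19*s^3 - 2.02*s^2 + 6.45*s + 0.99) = -4.06*s^5 + 1.88*s^4 - 2.19*s^3 + 2.44*s^2 - 6.95*s + 1.52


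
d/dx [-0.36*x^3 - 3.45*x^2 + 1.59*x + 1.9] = -1.08*x^2 - 6.9*x + 1.59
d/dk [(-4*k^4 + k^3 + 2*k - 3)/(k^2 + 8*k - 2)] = (-8*k^5 - 95*k^4 + 48*k^3 - 8*k^2 + 6*k + 20)/(k^4 + 16*k^3 + 60*k^2 - 32*k + 4)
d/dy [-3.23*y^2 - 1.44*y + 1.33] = -6.46*y - 1.44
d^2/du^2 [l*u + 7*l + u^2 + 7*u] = 2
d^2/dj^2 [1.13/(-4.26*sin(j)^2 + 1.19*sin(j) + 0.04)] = (-82.027152*sin(j)^4 + 17.185266*sin(j)^3 + 120.670327*sin(j)^2 - 34.316744*sin(j) + 3.58549)/(-4.26*sin(j)^2 + 1.19*sin(j) + 0.04)^3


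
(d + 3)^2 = d^2 + 6*d + 9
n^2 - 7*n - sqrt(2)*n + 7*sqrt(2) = (n - 7)*(n - sqrt(2))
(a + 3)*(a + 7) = a^2 + 10*a + 21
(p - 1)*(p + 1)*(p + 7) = p^3 + 7*p^2 - p - 7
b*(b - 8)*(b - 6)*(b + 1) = b^4 - 13*b^3 + 34*b^2 + 48*b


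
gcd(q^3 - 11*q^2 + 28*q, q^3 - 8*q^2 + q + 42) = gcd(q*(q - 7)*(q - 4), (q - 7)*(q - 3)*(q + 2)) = q - 7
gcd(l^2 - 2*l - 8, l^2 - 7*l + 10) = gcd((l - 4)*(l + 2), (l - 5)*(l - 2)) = 1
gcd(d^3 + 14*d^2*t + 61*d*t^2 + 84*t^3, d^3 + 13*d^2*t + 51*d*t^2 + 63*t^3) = d^2 + 10*d*t + 21*t^2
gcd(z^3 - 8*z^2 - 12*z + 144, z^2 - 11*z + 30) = z - 6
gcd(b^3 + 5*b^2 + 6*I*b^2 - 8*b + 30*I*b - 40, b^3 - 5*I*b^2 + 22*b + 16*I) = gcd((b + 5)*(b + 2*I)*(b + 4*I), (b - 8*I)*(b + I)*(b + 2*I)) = b + 2*I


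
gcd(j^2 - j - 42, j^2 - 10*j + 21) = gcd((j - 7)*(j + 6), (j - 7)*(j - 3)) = j - 7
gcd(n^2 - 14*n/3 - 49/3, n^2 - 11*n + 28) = n - 7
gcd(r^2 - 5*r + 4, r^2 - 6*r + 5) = r - 1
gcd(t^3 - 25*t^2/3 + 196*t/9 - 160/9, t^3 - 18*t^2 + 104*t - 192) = t - 4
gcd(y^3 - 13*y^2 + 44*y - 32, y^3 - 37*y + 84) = y - 4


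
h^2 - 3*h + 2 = (h - 2)*(h - 1)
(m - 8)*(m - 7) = m^2 - 15*m + 56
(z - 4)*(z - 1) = z^2 - 5*z + 4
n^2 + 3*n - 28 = (n - 4)*(n + 7)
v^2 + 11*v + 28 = (v + 4)*(v + 7)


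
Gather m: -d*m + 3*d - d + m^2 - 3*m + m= 2*d + m^2 + m*(-d - 2)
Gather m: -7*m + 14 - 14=-7*m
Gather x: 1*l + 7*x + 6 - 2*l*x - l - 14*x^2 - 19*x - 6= -14*x^2 + x*(-2*l - 12)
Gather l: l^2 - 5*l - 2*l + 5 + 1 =l^2 - 7*l + 6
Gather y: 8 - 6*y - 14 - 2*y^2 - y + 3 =-2*y^2 - 7*y - 3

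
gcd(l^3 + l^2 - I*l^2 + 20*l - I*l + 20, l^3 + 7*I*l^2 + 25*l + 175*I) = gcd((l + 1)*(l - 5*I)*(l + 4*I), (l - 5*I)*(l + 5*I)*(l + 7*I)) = l - 5*I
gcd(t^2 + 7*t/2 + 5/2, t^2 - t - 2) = t + 1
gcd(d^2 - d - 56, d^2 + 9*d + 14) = d + 7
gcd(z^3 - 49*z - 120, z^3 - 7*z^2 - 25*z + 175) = z + 5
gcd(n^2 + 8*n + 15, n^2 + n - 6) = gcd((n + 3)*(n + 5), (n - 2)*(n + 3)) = n + 3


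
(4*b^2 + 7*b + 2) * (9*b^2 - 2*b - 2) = 36*b^4 + 55*b^3 - 4*b^2 - 18*b - 4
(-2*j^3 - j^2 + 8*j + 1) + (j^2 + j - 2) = -2*j^3 + 9*j - 1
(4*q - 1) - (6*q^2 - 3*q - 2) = -6*q^2 + 7*q + 1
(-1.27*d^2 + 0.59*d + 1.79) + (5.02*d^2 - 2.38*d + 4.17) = 3.75*d^2 - 1.79*d + 5.96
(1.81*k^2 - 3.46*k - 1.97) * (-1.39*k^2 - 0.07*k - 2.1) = -2.5159*k^4 + 4.6827*k^3 - 0.8205*k^2 + 7.4039*k + 4.137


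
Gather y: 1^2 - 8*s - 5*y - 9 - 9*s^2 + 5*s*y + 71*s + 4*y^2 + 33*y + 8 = -9*s^2 + 63*s + 4*y^2 + y*(5*s + 28)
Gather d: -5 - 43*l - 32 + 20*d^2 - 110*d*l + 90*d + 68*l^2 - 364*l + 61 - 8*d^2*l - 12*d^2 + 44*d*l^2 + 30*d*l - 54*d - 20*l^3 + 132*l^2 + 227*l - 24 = d^2*(8 - 8*l) + d*(44*l^2 - 80*l + 36) - 20*l^3 + 200*l^2 - 180*l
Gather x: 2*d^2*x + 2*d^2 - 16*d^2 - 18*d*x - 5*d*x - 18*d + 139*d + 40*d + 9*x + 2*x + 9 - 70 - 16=-14*d^2 + 161*d + x*(2*d^2 - 23*d + 11) - 77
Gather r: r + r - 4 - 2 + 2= 2*r - 4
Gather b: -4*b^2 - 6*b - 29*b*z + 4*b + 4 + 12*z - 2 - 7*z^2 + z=-4*b^2 + b*(-29*z - 2) - 7*z^2 + 13*z + 2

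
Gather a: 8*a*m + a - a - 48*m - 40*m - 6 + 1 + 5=8*a*m - 88*m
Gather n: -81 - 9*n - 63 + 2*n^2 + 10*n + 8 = 2*n^2 + n - 136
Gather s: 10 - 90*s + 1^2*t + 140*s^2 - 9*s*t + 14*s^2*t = s^2*(14*t + 140) + s*(-9*t - 90) + t + 10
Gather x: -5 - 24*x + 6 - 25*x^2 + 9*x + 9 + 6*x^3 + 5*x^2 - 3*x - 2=6*x^3 - 20*x^2 - 18*x + 8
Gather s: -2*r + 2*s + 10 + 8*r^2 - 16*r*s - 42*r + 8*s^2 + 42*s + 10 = 8*r^2 - 44*r + 8*s^2 + s*(44 - 16*r) + 20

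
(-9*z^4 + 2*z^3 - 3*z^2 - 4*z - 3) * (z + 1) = -9*z^5 - 7*z^4 - z^3 - 7*z^2 - 7*z - 3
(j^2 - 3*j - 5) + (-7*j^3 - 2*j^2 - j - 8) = -7*j^3 - j^2 - 4*j - 13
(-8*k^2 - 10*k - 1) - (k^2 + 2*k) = -9*k^2 - 12*k - 1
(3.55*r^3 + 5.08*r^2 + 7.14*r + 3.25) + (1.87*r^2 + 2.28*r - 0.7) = 3.55*r^3 + 6.95*r^2 + 9.42*r + 2.55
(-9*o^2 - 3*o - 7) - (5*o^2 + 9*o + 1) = -14*o^2 - 12*o - 8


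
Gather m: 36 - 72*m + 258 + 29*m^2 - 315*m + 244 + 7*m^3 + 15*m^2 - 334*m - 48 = 7*m^3 + 44*m^2 - 721*m + 490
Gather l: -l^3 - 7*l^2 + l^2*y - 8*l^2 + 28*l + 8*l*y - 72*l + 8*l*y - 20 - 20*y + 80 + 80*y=-l^3 + l^2*(y - 15) + l*(16*y - 44) + 60*y + 60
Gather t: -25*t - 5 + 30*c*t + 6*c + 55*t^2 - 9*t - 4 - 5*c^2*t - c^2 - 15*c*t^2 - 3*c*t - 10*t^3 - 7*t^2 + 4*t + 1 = -c^2 + 6*c - 10*t^3 + t^2*(48 - 15*c) + t*(-5*c^2 + 27*c - 30) - 8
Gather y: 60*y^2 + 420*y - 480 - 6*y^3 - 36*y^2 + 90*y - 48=-6*y^3 + 24*y^2 + 510*y - 528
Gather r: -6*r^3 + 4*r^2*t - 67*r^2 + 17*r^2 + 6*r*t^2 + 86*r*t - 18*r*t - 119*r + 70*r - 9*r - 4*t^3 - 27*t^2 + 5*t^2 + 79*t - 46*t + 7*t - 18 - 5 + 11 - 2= -6*r^3 + r^2*(4*t - 50) + r*(6*t^2 + 68*t - 58) - 4*t^3 - 22*t^2 + 40*t - 14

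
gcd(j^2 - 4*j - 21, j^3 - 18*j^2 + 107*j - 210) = j - 7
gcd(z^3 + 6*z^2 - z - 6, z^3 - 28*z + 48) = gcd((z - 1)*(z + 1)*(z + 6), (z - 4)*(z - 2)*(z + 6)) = z + 6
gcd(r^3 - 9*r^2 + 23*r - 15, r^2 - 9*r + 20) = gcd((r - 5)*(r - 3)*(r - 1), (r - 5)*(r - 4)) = r - 5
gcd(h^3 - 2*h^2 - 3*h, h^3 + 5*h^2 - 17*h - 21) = h^2 - 2*h - 3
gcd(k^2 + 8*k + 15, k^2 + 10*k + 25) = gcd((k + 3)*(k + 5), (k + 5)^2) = k + 5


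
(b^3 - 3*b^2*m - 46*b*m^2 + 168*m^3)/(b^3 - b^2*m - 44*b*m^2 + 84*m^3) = (b - 4*m)/(b - 2*m)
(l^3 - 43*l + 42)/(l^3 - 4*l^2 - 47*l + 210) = (l - 1)/(l - 5)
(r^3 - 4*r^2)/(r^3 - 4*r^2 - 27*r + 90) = r^2*(r - 4)/(r^3 - 4*r^2 - 27*r + 90)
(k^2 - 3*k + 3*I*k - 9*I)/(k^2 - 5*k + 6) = (k + 3*I)/(k - 2)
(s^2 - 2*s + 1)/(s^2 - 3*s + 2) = (s - 1)/(s - 2)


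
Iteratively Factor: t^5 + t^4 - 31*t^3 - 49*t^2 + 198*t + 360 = (t - 5)*(t^4 + 6*t^3 - t^2 - 54*t - 72) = (t - 5)*(t + 3)*(t^3 + 3*t^2 - 10*t - 24) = (t - 5)*(t - 3)*(t + 3)*(t^2 + 6*t + 8) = (t - 5)*(t - 3)*(t + 2)*(t + 3)*(t + 4)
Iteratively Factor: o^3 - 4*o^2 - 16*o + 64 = (o - 4)*(o^2 - 16) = (o - 4)*(o + 4)*(o - 4)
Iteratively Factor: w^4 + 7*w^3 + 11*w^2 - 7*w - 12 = (w + 3)*(w^3 + 4*w^2 - w - 4) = (w - 1)*(w + 3)*(w^2 + 5*w + 4) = (w - 1)*(w + 3)*(w + 4)*(w + 1)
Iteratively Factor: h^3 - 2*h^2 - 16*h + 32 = (h + 4)*(h^2 - 6*h + 8) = (h - 4)*(h + 4)*(h - 2)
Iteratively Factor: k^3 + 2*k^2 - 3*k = (k + 3)*(k^2 - k) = k*(k + 3)*(k - 1)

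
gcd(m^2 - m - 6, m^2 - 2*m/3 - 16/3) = m + 2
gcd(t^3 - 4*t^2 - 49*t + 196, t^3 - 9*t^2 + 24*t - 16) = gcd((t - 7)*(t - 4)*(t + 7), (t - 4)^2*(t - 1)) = t - 4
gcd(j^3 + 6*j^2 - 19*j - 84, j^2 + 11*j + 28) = j + 7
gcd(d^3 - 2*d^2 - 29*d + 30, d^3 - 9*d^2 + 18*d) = d - 6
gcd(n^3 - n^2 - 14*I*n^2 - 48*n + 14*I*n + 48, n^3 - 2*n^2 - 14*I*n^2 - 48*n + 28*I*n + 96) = n^2 - 14*I*n - 48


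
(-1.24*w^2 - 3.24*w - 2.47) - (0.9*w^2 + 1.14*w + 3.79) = -2.14*w^2 - 4.38*w - 6.26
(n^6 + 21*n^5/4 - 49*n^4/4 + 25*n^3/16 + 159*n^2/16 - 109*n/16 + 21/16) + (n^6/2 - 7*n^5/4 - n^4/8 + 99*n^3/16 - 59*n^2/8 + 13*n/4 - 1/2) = 3*n^6/2 + 7*n^5/2 - 99*n^4/8 + 31*n^3/4 + 41*n^2/16 - 57*n/16 + 13/16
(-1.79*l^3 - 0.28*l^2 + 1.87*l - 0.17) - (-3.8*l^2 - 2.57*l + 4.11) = -1.79*l^3 + 3.52*l^2 + 4.44*l - 4.28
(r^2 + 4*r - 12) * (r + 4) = r^3 + 8*r^2 + 4*r - 48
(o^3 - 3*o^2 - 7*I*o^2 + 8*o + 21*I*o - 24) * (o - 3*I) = o^4 - 3*o^3 - 10*I*o^3 - 13*o^2 + 30*I*o^2 + 39*o - 24*I*o + 72*I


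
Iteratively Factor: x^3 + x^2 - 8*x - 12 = (x - 3)*(x^2 + 4*x + 4) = (x - 3)*(x + 2)*(x + 2)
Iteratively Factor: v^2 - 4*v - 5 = (v + 1)*(v - 5)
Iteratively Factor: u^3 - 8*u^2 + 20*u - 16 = (u - 2)*(u^2 - 6*u + 8) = (u - 4)*(u - 2)*(u - 2)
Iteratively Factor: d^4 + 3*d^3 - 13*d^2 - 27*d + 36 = (d + 3)*(d^3 - 13*d + 12) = (d - 1)*(d + 3)*(d^2 + d - 12) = (d - 3)*(d - 1)*(d + 3)*(d + 4)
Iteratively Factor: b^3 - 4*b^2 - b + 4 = (b - 4)*(b^2 - 1) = (b - 4)*(b - 1)*(b + 1)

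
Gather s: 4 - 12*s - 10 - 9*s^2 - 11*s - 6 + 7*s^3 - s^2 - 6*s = 7*s^3 - 10*s^2 - 29*s - 12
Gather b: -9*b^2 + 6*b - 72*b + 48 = -9*b^2 - 66*b + 48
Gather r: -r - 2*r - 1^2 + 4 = 3 - 3*r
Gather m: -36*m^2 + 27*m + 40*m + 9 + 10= -36*m^2 + 67*m + 19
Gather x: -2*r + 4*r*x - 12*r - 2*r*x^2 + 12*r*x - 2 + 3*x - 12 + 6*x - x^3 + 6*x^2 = -14*r - x^3 + x^2*(6 - 2*r) + x*(16*r + 9) - 14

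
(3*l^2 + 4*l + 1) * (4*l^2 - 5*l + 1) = 12*l^4 + l^3 - 13*l^2 - l + 1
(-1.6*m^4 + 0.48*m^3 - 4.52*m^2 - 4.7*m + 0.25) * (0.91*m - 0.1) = -1.456*m^5 + 0.5968*m^4 - 4.1612*m^3 - 3.825*m^2 + 0.6975*m - 0.025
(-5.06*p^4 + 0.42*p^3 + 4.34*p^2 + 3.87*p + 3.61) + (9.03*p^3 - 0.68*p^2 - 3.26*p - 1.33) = -5.06*p^4 + 9.45*p^3 + 3.66*p^2 + 0.61*p + 2.28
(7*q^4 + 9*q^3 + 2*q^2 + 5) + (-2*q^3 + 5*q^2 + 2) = 7*q^4 + 7*q^3 + 7*q^2 + 7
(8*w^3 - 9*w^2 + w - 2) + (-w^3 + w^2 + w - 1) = 7*w^3 - 8*w^2 + 2*w - 3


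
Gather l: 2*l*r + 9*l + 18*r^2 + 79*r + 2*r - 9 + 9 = l*(2*r + 9) + 18*r^2 + 81*r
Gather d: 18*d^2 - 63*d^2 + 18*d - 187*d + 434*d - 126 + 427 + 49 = -45*d^2 + 265*d + 350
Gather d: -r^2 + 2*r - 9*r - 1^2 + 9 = -r^2 - 7*r + 8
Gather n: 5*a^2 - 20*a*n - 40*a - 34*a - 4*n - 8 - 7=5*a^2 - 74*a + n*(-20*a - 4) - 15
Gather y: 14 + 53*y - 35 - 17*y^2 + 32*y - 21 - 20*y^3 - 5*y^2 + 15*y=-20*y^3 - 22*y^2 + 100*y - 42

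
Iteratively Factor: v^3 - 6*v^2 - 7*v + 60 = (v - 4)*(v^2 - 2*v - 15) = (v - 5)*(v - 4)*(v + 3)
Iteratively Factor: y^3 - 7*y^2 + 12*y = (y - 4)*(y^2 - 3*y) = y*(y - 4)*(y - 3)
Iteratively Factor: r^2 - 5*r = (r)*(r - 5)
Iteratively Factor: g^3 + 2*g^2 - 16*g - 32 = (g + 4)*(g^2 - 2*g - 8) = (g + 2)*(g + 4)*(g - 4)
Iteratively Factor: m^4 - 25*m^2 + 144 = (m - 3)*(m^3 + 3*m^2 - 16*m - 48) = (m - 4)*(m - 3)*(m^2 + 7*m + 12) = (m - 4)*(m - 3)*(m + 3)*(m + 4)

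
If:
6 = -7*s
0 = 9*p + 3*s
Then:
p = 2/7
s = -6/7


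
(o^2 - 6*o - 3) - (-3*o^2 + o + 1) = 4*o^2 - 7*o - 4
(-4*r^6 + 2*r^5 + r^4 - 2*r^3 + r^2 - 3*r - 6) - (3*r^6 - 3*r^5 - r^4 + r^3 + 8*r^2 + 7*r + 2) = -7*r^6 + 5*r^5 + 2*r^4 - 3*r^3 - 7*r^2 - 10*r - 8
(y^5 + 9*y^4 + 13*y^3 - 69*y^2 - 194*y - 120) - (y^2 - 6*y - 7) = y^5 + 9*y^4 + 13*y^3 - 70*y^2 - 188*y - 113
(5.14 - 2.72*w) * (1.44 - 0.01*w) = 0.0272*w^2 - 3.9682*w + 7.4016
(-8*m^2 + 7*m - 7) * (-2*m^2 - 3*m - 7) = 16*m^4 + 10*m^3 + 49*m^2 - 28*m + 49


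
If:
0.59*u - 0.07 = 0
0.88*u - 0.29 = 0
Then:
No Solution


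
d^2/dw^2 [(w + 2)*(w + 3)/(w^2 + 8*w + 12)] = -6/(w^3 + 18*w^2 + 108*w + 216)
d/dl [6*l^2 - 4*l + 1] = 12*l - 4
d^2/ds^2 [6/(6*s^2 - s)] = 12*(-6*s*(6*s - 1) + (12*s - 1)^2)/(s^3*(6*s - 1)^3)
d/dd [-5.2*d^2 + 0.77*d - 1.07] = 0.77 - 10.4*d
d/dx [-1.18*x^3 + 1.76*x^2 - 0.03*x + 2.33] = -3.54*x^2 + 3.52*x - 0.03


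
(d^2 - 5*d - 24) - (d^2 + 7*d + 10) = -12*d - 34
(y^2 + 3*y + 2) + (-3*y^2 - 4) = -2*y^2 + 3*y - 2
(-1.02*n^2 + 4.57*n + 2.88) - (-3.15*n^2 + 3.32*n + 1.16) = 2.13*n^2 + 1.25*n + 1.72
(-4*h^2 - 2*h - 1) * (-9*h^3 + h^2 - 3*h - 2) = 36*h^5 + 14*h^4 + 19*h^3 + 13*h^2 + 7*h + 2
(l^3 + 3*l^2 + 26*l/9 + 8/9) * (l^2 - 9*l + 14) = l^5 - 6*l^4 - 91*l^3/9 + 152*l^2/9 + 292*l/9 + 112/9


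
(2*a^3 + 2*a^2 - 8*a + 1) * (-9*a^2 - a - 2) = -18*a^5 - 20*a^4 + 66*a^3 - 5*a^2 + 15*a - 2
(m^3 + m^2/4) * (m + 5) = m^4 + 21*m^3/4 + 5*m^2/4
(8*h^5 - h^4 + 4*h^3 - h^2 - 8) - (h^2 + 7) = 8*h^5 - h^4 + 4*h^3 - 2*h^2 - 15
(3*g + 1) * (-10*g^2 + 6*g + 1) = -30*g^3 + 8*g^2 + 9*g + 1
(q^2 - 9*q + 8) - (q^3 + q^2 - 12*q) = -q^3 + 3*q + 8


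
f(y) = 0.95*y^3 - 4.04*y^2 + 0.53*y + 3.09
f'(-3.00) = 50.42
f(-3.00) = -60.51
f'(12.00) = 313.97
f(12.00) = 1069.29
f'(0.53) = -2.95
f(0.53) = 2.38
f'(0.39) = -2.19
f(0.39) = 2.74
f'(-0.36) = 3.81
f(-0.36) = 2.33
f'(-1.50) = 19.06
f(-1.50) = -10.00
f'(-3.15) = 54.26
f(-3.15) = -68.36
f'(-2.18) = 31.69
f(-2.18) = -27.11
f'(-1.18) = 14.03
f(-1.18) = -4.72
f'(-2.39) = 36.12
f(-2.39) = -34.22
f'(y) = 2.85*y^2 - 8.08*y + 0.53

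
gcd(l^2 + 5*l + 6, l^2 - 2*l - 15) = l + 3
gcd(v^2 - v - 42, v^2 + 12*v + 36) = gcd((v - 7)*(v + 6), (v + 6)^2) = v + 6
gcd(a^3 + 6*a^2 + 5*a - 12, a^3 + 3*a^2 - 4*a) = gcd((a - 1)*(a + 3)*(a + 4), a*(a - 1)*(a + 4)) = a^2 + 3*a - 4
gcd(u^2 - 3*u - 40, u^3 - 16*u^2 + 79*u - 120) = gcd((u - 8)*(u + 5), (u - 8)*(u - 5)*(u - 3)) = u - 8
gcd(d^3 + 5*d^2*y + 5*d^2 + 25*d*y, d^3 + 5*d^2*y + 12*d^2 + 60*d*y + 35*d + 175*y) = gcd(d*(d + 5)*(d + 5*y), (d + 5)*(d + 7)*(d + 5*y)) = d^2 + 5*d*y + 5*d + 25*y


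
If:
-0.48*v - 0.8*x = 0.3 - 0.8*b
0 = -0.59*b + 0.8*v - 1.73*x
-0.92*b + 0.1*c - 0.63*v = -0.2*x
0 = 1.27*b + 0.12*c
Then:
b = 0.07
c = -0.74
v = -0.27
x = -0.15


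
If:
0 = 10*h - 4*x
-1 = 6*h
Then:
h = -1/6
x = -5/12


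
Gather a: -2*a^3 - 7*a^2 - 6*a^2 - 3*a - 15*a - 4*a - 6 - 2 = -2*a^3 - 13*a^2 - 22*a - 8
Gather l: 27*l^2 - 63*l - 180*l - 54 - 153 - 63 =27*l^2 - 243*l - 270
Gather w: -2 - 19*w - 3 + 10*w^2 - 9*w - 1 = 10*w^2 - 28*w - 6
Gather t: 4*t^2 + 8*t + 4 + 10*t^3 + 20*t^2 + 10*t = 10*t^3 + 24*t^2 + 18*t + 4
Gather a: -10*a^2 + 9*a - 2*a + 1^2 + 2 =-10*a^2 + 7*a + 3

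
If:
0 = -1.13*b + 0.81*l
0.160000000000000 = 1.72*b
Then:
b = 0.09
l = 0.13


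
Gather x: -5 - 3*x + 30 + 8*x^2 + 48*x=8*x^2 + 45*x + 25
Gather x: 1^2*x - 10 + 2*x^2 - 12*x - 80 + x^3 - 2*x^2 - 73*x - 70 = x^3 - 84*x - 160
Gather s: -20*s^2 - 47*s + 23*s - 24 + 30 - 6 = -20*s^2 - 24*s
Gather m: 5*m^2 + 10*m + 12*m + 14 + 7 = 5*m^2 + 22*m + 21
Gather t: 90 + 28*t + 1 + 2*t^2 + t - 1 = 2*t^2 + 29*t + 90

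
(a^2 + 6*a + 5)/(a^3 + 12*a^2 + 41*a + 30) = 1/(a + 6)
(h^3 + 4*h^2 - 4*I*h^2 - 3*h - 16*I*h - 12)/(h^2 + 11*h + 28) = (h^2 - 4*I*h - 3)/(h + 7)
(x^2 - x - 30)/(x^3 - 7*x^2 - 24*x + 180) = 1/(x - 6)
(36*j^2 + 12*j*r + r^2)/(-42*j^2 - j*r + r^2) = (6*j + r)/(-7*j + r)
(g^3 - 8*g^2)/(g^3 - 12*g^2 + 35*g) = g*(g - 8)/(g^2 - 12*g + 35)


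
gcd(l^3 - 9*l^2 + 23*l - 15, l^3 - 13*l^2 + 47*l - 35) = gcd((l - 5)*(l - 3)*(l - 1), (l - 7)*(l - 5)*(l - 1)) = l^2 - 6*l + 5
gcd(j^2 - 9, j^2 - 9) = j^2 - 9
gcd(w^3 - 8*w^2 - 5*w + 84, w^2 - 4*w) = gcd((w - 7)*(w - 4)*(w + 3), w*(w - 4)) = w - 4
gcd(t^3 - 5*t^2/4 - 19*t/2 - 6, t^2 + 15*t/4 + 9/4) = t + 3/4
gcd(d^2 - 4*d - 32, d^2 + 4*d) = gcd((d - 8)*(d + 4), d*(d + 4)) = d + 4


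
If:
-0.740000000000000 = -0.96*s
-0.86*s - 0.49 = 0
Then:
No Solution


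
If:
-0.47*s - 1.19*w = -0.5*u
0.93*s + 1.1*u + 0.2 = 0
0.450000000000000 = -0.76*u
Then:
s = 0.49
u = -0.59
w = -0.44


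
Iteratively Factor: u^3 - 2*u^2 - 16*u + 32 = (u - 2)*(u^2 - 16) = (u - 4)*(u - 2)*(u + 4)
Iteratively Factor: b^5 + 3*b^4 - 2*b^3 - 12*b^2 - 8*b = (b + 1)*(b^4 + 2*b^3 - 4*b^2 - 8*b) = b*(b + 1)*(b^3 + 2*b^2 - 4*b - 8) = b*(b + 1)*(b + 2)*(b^2 - 4) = b*(b - 2)*(b + 1)*(b + 2)*(b + 2)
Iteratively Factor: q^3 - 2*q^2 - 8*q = (q)*(q^2 - 2*q - 8) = q*(q + 2)*(q - 4)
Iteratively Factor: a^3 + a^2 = (a)*(a^2 + a) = a^2*(a + 1)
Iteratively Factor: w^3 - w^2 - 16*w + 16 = (w + 4)*(w^2 - 5*w + 4) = (w - 1)*(w + 4)*(w - 4)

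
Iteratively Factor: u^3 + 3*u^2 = (u)*(u^2 + 3*u) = u*(u + 3)*(u)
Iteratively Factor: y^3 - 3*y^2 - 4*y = (y + 1)*(y^2 - 4*y) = y*(y + 1)*(y - 4)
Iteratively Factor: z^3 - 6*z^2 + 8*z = (z)*(z^2 - 6*z + 8) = z*(z - 2)*(z - 4)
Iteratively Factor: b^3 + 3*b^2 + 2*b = (b + 2)*(b^2 + b) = b*(b + 2)*(b + 1)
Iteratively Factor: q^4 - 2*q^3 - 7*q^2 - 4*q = (q)*(q^3 - 2*q^2 - 7*q - 4) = q*(q + 1)*(q^2 - 3*q - 4) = q*(q - 4)*(q + 1)*(q + 1)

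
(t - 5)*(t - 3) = t^2 - 8*t + 15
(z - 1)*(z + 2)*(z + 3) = z^3 + 4*z^2 + z - 6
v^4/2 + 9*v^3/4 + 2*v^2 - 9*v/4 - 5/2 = (v/2 + 1)*(v - 1)*(v + 1)*(v + 5/2)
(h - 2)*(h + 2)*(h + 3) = h^3 + 3*h^2 - 4*h - 12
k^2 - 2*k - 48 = (k - 8)*(k + 6)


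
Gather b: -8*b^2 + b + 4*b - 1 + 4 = -8*b^2 + 5*b + 3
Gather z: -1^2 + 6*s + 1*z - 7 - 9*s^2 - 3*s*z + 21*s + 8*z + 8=-9*s^2 + 27*s + z*(9 - 3*s)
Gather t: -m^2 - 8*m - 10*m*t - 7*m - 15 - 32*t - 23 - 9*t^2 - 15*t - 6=-m^2 - 15*m - 9*t^2 + t*(-10*m - 47) - 44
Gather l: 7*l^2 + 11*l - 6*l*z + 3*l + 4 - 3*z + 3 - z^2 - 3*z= 7*l^2 + l*(14 - 6*z) - z^2 - 6*z + 7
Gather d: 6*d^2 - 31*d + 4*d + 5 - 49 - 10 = 6*d^2 - 27*d - 54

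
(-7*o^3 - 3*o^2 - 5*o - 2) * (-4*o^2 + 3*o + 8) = 28*o^5 - 9*o^4 - 45*o^3 - 31*o^2 - 46*o - 16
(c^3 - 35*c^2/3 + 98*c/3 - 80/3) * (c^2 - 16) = c^5 - 35*c^4/3 + 50*c^3/3 + 160*c^2 - 1568*c/3 + 1280/3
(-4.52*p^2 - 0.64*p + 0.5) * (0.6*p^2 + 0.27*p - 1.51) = -2.712*p^4 - 1.6044*p^3 + 6.9524*p^2 + 1.1014*p - 0.755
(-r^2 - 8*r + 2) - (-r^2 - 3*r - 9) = 11 - 5*r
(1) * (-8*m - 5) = -8*m - 5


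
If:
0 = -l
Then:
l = 0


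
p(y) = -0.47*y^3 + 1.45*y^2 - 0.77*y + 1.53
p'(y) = -1.41*y^2 + 2.9*y - 0.77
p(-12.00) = 1031.73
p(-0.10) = 1.62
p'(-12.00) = -238.61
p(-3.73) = 48.97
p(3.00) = -0.42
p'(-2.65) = -18.36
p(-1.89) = 11.34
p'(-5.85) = -65.99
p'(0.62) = 0.49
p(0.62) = 1.50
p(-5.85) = 149.75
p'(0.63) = 0.50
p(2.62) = 1.01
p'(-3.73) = -31.20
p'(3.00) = -4.76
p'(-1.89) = -11.29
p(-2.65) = 22.50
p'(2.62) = -2.85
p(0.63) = 1.50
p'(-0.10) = -1.07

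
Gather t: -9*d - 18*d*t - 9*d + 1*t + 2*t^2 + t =-18*d + 2*t^2 + t*(2 - 18*d)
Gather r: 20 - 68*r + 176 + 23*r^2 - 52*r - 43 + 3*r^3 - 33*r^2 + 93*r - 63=3*r^3 - 10*r^2 - 27*r + 90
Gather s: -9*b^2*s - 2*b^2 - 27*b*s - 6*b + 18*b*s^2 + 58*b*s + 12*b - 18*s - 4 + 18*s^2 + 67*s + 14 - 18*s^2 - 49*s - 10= -2*b^2 + 18*b*s^2 + 6*b + s*(-9*b^2 + 31*b)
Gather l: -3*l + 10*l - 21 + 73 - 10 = 7*l + 42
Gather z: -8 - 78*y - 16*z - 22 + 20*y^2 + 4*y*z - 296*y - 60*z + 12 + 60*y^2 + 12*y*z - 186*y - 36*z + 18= 80*y^2 - 560*y + z*(16*y - 112)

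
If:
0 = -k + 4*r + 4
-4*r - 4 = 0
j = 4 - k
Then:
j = 4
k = 0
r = -1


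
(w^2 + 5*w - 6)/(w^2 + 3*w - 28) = (w^2 + 5*w - 6)/(w^2 + 3*w - 28)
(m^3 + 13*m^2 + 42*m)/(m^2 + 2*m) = (m^2 + 13*m + 42)/(m + 2)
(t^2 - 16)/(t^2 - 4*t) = (t + 4)/t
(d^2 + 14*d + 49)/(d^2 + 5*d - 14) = (d + 7)/(d - 2)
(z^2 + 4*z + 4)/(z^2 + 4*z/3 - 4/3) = 3*(z + 2)/(3*z - 2)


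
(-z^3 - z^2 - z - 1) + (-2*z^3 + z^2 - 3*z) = -3*z^3 - 4*z - 1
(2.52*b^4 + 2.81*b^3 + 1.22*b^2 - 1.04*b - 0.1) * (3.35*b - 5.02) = 8.442*b^5 - 3.2369*b^4 - 10.0192*b^3 - 9.6084*b^2 + 4.8858*b + 0.502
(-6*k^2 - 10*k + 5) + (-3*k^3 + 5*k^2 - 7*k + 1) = -3*k^3 - k^2 - 17*k + 6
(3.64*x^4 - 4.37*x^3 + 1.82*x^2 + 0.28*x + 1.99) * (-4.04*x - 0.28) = -14.7056*x^5 + 16.6356*x^4 - 6.1292*x^3 - 1.6408*x^2 - 8.118*x - 0.5572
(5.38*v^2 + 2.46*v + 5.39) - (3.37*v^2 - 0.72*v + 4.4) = 2.01*v^2 + 3.18*v + 0.989999999999999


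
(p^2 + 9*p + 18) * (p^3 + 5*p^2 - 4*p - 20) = p^5 + 14*p^4 + 59*p^3 + 34*p^2 - 252*p - 360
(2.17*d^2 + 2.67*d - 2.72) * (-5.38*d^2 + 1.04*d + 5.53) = -11.6746*d^4 - 12.1078*d^3 + 29.4105*d^2 + 11.9363*d - 15.0416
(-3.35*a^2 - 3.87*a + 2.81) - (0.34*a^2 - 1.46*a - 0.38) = -3.69*a^2 - 2.41*a + 3.19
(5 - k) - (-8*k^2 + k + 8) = 8*k^2 - 2*k - 3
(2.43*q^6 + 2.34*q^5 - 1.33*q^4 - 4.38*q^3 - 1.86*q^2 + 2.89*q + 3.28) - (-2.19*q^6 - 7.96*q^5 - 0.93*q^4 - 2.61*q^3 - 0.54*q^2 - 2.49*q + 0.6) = 4.62*q^6 + 10.3*q^5 - 0.4*q^4 - 1.77*q^3 - 1.32*q^2 + 5.38*q + 2.68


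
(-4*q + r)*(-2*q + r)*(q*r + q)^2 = 8*q^4*r^2 + 16*q^4*r + 8*q^4 - 6*q^3*r^3 - 12*q^3*r^2 - 6*q^3*r + q^2*r^4 + 2*q^2*r^3 + q^2*r^2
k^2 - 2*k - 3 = (k - 3)*(k + 1)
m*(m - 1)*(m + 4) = m^3 + 3*m^2 - 4*m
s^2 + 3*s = s*(s + 3)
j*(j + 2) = j^2 + 2*j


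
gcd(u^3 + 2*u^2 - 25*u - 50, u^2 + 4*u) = 1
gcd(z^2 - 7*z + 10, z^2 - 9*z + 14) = z - 2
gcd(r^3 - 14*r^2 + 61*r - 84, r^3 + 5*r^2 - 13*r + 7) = 1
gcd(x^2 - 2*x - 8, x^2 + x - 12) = 1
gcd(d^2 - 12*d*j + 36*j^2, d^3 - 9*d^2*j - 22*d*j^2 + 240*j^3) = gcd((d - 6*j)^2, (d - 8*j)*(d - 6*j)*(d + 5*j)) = d - 6*j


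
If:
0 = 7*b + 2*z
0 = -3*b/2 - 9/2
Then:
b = -3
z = 21/2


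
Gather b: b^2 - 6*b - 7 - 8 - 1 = b^2 - 6*b - 16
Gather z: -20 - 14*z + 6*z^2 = 6*z^2 - 14*z - 20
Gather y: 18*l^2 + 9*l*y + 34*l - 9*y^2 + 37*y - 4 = 18*l^2 + 34*l - 9*y^2 + y*(9*l + 37) - 4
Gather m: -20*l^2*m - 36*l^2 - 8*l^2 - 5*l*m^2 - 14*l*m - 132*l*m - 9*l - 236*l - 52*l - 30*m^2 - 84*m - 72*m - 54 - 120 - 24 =-44*l^2 - 297*l + m^2*(-5*l - 30) + m*(-20*l^2 - 146*l - 156) - 198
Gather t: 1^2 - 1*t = 1 - t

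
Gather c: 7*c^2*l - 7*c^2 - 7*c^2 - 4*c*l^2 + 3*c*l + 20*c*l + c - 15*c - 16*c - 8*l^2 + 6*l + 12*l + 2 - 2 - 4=c^2*(7*l - 14) + c*(-4*l^2 + 23*l - 30) - 8*l^2 + 18*l - 4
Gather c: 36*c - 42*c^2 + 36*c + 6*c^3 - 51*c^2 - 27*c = 6*c^3 - 93*c^2 + 45*c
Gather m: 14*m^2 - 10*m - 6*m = 14*m^2 - 16*m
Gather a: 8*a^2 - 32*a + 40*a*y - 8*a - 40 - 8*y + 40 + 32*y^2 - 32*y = 8*a^2 + a*(40*y - 40) + 32*y^2 - 40*y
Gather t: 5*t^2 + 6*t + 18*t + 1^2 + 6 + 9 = 5*t^2 + 24*t + 16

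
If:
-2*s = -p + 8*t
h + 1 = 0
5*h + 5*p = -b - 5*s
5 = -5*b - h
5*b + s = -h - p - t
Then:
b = -4/5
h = -1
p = 826/75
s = -739/75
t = 96/25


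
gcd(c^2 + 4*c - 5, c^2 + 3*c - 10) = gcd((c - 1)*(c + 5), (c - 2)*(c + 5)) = c + 5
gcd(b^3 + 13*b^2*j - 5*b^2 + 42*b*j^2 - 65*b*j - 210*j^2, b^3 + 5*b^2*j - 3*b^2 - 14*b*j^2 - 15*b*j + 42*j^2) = b + 7*j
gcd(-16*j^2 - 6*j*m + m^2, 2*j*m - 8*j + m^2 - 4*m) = 2*j + m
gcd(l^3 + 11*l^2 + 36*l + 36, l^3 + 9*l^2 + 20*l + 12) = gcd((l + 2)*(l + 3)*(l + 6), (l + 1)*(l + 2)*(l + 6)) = l^2 + 8*l + 12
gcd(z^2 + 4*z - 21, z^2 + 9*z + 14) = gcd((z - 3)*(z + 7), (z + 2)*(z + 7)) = z + 7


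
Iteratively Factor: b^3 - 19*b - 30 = (b - 5)*(b^2 + 5*b + 6) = (b - 5)*(b + 3)*(b + 2)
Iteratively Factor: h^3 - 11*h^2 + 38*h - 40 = (h - 4)*(h^2 - 7*h + 10) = (h - 4)*(h - 2)*(h - 5)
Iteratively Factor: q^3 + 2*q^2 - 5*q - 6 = (q + 3)*(q^2 - q - 2) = (q + 1)*(q + 3)*(q - 2)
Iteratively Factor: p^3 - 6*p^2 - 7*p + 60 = (p - 4)*(p^2 - 2*p - 15) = (p - 5)*(p - 4)*(p + 3)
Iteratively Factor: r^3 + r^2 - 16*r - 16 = (r - 4)*(r^2 + 5*r + 4) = (r - 4)*(r + 4)*(r + 1)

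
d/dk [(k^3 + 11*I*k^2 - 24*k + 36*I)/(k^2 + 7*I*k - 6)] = (k^2 + 2*I*k - 11)/(k^2 + 2*I*k - 1)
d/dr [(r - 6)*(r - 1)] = 2*r - 7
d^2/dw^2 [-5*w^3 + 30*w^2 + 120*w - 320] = 60 - 30*w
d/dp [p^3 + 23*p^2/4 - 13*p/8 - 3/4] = 3*p^2 + 23*p/2 - 13/8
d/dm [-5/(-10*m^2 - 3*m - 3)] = 5*(-20*m - 3)/(10*m^2 + 3*m + 3)^2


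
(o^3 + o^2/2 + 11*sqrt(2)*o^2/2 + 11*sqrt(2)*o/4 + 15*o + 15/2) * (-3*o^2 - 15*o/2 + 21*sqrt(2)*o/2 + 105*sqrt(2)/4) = -3*o^5 - 9*o^4 - 6*sqrt(2)*o^4 - 18*sqrt(2)*o^3 + 267*o^3/4 + 423*o^2/2 + 150*sqrt(2)*o^2 + 705*o/8 + 945*sqrt(2)*o/2 + 1575*sqrt(2)/8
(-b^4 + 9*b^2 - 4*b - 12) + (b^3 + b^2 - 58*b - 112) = -b^4 + b^3 + 10*b^2 - 62*b - 124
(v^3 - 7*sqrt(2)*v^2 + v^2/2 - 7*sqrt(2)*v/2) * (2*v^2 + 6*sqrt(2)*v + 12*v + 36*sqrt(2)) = 2*v^5 - 8*sqrt(2)*v^4 + 13*v^4 - 78*v^3 - 52*sqrt(2)*v^3 - 546*v^2 - 24*sqrt(2)*v^2 - 252*v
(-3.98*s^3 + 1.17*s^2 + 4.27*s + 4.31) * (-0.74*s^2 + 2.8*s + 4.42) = 2.9452*s^5 - 12.0098*s^4 - 17.4754*s^3 + 13.938*s^2 + 30.9414*s + 19.0502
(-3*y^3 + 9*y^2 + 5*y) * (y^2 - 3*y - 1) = -3*y^5 + 18*y^4 - 19*y^3 - 24*y^2 - 5*y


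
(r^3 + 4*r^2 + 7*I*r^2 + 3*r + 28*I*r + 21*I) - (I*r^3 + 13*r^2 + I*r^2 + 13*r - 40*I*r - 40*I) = r^3 - I*r^3 - 9*r^2 + 6*I*r^2 - 10*r + 68*I*r + 61*I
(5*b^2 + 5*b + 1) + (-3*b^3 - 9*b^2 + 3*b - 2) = -3*b^3 - 4*b^2 + 8*b - 1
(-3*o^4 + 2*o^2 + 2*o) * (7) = -21*o^4 + 14*o^2 + 14*o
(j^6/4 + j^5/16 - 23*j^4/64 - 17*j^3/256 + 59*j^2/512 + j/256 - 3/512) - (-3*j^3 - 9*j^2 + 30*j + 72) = j^6/4 + j^5/16 - 23*j^4/64 + 751*j^3/256 + 4667*j^2/512 - 7679*j/256 - 36867/512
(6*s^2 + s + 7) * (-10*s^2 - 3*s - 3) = -60*s^4 - 28*s^3 - 91*s^2 - 24*s - 21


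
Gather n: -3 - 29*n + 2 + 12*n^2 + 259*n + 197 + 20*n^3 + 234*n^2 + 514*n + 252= 20*n^3 + 246*n^2 + 744*n + 448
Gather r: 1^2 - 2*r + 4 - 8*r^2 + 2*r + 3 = 8 - 8*r^2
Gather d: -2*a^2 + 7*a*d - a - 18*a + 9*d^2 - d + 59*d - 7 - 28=-2*a^2 - 19*a + 9*d^2 + d*(7*a + 58) - 35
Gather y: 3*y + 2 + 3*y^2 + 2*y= 3*y^2 + 5*y + 2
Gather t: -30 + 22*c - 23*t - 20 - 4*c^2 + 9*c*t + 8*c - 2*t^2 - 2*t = -4*c^2 + 30*c - 2*t^2 + t*(9*c - 25) - 50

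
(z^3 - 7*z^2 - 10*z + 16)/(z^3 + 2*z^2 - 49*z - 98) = (z^2 - 9*z + 8)/(z^2 - 49)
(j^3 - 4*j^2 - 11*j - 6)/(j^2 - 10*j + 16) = (j^3 - 4*j^2 - 11*j - 6)/(j^2 - 10*j + 16)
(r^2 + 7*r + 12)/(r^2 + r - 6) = (r + 4)/(r - 2)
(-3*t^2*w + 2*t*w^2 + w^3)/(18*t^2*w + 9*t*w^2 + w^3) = (-t + w)/(6*t + w)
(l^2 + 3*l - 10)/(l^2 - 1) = (l^2 + 3*l - 10)/(l^2 - 1)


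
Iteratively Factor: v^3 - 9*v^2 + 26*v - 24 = (v - 3)*(v^2 - 6*v + 8) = (v - 3)*(v - 2)*(v - 4)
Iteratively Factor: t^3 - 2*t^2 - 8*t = (t)*(t^2 - 2*t - 8) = t*(t + 2)*(t - 4)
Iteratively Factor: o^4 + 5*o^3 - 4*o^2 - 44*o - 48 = (o + 2)*(o^3 + 3*o^2 - 10*o - 24) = (o + 2)*(o + 4)*(o^2 - o - 6) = (o - 3)*(o + 2)*(o + 4)*(o + 2)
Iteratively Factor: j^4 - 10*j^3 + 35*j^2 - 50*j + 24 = (j - 1)*(j^3 - 9*j^2 + 26*j - 24) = (j - 2)*(j - 1)*(j^2 - 7*j + 12) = (j - 3)*(j - 2)*(j - 1)*(j - 4)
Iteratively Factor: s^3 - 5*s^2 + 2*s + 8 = (s - 2)*(s^2 - 3*s - 4) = (s - 4)*(s - 2)*(s + 1)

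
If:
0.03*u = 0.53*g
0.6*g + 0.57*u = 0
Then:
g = 0.00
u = 0.00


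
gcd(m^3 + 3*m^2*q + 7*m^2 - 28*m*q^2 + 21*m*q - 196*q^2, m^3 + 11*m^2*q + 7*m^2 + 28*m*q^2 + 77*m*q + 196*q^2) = m^2 + 7*m*q + 7*m + 49*q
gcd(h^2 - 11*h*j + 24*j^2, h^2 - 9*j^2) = h - 3*j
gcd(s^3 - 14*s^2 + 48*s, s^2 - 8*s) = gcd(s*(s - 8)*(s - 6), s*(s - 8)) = s^2 - 8*s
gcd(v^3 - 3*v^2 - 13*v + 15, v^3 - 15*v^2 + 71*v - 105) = v - 5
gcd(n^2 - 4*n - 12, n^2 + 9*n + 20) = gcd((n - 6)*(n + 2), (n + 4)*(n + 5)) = 1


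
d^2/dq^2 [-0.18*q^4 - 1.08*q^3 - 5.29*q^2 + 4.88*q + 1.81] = -2.16*q^2 - 6.48*q - 10.58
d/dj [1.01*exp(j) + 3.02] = 1.01*exp(j)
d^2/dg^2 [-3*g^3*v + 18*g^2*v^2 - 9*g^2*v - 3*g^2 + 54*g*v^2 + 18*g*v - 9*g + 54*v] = -18*g*v + 36*v^2 - 18*v - 6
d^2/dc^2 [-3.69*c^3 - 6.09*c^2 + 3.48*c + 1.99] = -22.14*c - 12.18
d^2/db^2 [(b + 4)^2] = 2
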